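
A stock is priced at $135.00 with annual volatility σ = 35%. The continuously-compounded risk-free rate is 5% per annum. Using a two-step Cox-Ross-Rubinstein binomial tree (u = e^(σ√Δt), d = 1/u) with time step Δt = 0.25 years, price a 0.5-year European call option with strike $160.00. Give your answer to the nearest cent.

$7.46

CRR parameters: u = e^(σ√Δt) = e^(0.35·√0.25) = 1.1912, d = 1/u = 0.8395
Per-period rate: rΔt = 0.05·0.25 = 0.0125, so R = e^0.0125 = 1.0126
Risk-neutral probability p = (e^0.0125 − 0.8395)/(1.1912 − 0.8395) = 0.1731/0.3518 = 0.4921
Terminal stock prices: S_uu = 191.6, S_ud = 135, S_dd = 95.13
Terminal payoffs (S − K): max(31.57, 0) = 31.57, max(-25, 0) = 0, max(-64.87, 0) = 0
Node u (S = 160.8): V_u = e^(−0.0125)·[0.4921·31.5741 + 0.5079·0.0000] = 15.3451
Node d (S = 113.3): V_d = e^(−0.0125)·[0.4921·0.0000 + 0.5079·0.0000] = 0.0000
Node 0 (S = 135): V_0 = e^(−0.0125)·[0.4921·15.3451 + 0.5079·0.0000] = 7.4578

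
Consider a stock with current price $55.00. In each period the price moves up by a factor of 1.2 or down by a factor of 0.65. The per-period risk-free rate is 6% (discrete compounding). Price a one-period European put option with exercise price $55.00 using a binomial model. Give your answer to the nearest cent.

Risk-neutral probability p = (1 + 0.06 − 0.65)/(1.2 − 0.65) = 0.4100/0.5500 = 0.7455
Terminal stock prices: S_u = 66, S_d = 35.75
Terminal payoffs (K − S): max(-11, 0) = 0, max(19.25, 0) = 19.25
Node 0 (S = 55): V_0 = 1/1.06·[0.7455·0.0000 + 0.2545·19.2500] = 4.6226

$4.62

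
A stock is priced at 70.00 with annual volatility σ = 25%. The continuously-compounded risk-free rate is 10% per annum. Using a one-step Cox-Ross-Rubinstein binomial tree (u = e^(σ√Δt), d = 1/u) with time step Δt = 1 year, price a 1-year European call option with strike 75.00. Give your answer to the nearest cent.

CRR parameters: u = e^(σ√Δt) = e^(0.25·√1) = 1.2840, d = 1/u = 0.7788
Per-period rate: rΔt = 0.1·1 = 0.1, so R = e^0.1 = 1.1052
Risk-neutral probability p = (e^0.1 − 0.7788)/(1.2840 − 0.7788) = 0.3264/0.5052 = 0.6460
Terminal stock prices: S_u = 89.88, S_d = 54.52
Terminal payoffs (S − K): max(14.88, 0) = 14.88, max(-20.48, 0) = 0
Node 0 (S = 70): V_0 = e^(−0.1)·[0.6460·14.8818 + 0.3540·0.0000] = 8.6986

8.70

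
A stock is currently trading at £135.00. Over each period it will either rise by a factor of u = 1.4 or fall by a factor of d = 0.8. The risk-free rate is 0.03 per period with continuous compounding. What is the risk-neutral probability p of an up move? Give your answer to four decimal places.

Risk-neutral probability p = (e^0.03 − 0.8)/(1.4 − 0.8) = 0.2305/0.6000 = 0.3841

p = 0.3841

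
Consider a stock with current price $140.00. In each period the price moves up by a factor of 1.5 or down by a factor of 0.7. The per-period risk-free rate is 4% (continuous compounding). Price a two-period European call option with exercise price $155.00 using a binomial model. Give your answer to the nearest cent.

$26.81

Risk-neutral probability p = (e^0.04 − 0.7)/(1.5 − 0.7) = 0.3408/0.8000 = 0.4260
Terminal stock prices: S_uu = 315, S_ud = 147, S_dd = 68.6
Terminal payoffs (S − K): max(160, 0) = 160, max(-8, 0) = 0, max(-86.4, 0) = 0
Node u (S = 210): V_u = e^(−0.04)·[0.4260·160.0000 + 0.5740·0.0000] = 65.4895
Node d (S = 98): V_d = e^(−0.04)·[0.4260·0.0000 + 0.5740·0.0000] = 0.0000
Node 0 (S = 140): V_0 = e^(−0.04)·[0.4260·65.4895 + 0.5740·0.0000] = 26.8054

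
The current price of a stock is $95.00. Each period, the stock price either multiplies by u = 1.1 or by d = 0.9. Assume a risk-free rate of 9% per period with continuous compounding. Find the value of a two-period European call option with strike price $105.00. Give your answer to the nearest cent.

Risk-neutral probability p = (e^0.09 − 0.9)/(1.1 − 0.9) = 0.1942/0.2000 = 0.9709
Terminal stock prices: S_uu = 115, S_ud = 94.05, S_dd = 76.95
Terminal payoffs (S − K): max(9.95, 0) = 9.95, max(-10.95, 0) = 0, max(-28.05, 0) = 0
Node u (S = 104.5): V_u = e^(−0.09)·[0.9709·9.9500 + 0.0291·0.0000] = 8.8287
Node d (S = 85.5): V_d = e^(−0.09)·[0.9709·0.0000 + 0.0291·0.0000] = 0.0000
Node 0 (S = 95): V_0 = e^(−0.09)·[0.9709·8.8287 + 0.0291·0.0000] = 7.8338

$7.83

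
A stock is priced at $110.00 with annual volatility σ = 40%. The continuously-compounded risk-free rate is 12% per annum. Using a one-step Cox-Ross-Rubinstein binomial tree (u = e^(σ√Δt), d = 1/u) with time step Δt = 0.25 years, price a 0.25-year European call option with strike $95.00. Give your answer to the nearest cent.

CRR parameters: u = e^(σ√Δt) = e^(0.4·√0.25) = 1.2214, d = 1/u = 0.8187
Per-period rate: rΔt = 0.12·0.25 = 0.03, so R = e^0.03 = 1.0305
Risk-neutral probability p = (e^0.03 − 0.8187)/(1.2214 − 0.8187) = 0.2117/0.4027 = 0.5258
Terminal stock prices: S_u = 134.4, S_d = 90.06
Terminal payoffs (S − K): max(39.35, 0) = 39.35, max(-4.94, 0) = 0
Node 0 (S = 110): V_0 = e^(−0.03)·[0.5258·39.3543 + 0.4742·0.0000] = 20.0808

$20.08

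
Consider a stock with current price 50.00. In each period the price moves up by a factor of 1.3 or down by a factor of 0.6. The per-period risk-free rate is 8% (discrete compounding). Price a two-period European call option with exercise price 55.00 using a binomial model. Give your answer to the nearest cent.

11.89

Risk-neutral probability p = (1 + 0.08 − 0.6)/(1.3 − 0.6) = 0.4800/0.7000 = 0.6857
Terminal stock prices: S_uu = 84.5, S_ud = 39, S_dd = 18
Terminal payoffs (S − K): max(29.5, 0) = 29.5, max(-16, 0) = 0, max(-37, 0) = 0
Node u (S = 65): V_u = 1/1.08·[0.6857·29.5000 + 0.3143·0.0000] = 18.7302
Node d (S = 30): V_d = 1/1.08·[0.6857·0.0000 + 0.3143·0.0000] = 0.0000
Node 0 (S = 50): V_0 = 1/1.08·[0.6857·18.7302 + 0.3143·0.0000] = 11.8922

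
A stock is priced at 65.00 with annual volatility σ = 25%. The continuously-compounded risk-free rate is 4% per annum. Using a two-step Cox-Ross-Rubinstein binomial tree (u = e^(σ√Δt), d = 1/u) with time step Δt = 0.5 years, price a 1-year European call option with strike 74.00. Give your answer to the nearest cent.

CRR parameters: u = e^(σ√Δt) = e^(0.25·√0.5) = 1.1934, d = 1/u = 0.8380
Per-period rate: rΔt = 0.04·0.5 = 0.02, so R = e^0.02 = 1.0202
Risk-neutral probability p = (e^0.02 − 0.8380)/(1.1934 − 0.8380) = 0.1822/0.3554 = 0.5128
Terminal stock prices: S_uu = 92.57, S_ud = 65, S_dd = 45.64
Terminal payoffs (S − K): max(18.57, 0) = 18.57, max(-9, 0) = 0, max(-28.36, 0) = 0
Node u (S = 77.57): V_u = e^(−0.02)·[0.5128·18.5677 + 0.4872·0.0000] = 9.3323
Node d (S = 54.47): V_d = e^(−0.02)·[0.5128·0.0000 + 0.4872·0.0000] = 0.0000
Node 0 (S = 65): V_0 = e^(−0.02)·[0.5128·9.3323 + 0.4872·0.0000] = 4.6905

4.69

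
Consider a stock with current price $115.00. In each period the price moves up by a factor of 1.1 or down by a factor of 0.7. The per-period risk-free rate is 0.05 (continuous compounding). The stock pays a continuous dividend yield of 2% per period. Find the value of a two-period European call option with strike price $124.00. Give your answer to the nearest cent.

$9.36

Per-period risk-free factor R = e^0.05 = 1.0513; dividend-adjusted growth = e^(0.05−0.02) = 1.0305.
Risk-neutral probability p = (1.0305 − 0.7)/(1.1 − 0.7) = 0.3305/0.4000 = 0.8261
Terminal stock prices: S_uu = 139.2, S_ud = 88.55, S_dd = 56.35
Terminal payoffs (S − K): max(15.15, 0) = 15.15, max(-35.45, 0) = 0, max(-67.65, 0) = 0
Node u (S = 126.5): V_u = e^(−0.05)·[0.8261·15.1500 + 0.1739·0.0000] = 11.9056
Node d (S = 80.5): V_d = e^(−0.05)·[0.8261·0.0000 + 0.1739·0.0000] = 0.0000
Node 0 (S = 115): V_0 = e^(−0.05)·[0.8261·11.9056 + 0.1739·0.0000] = 9.3559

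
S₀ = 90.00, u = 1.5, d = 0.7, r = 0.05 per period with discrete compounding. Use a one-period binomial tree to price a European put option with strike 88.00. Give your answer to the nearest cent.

13.39

Risk-neutral probability p = (1 + 0.05 − 0.7)/(1.5 − 0.7) = 0.3500/0.8000 = 0.4375
Terminal stock prices: S_u = 135, S_d = 63
Terminal payoffs (K − S): max(-47, 0) = 0, max(25, 0) = 25
Node 0 (S = 90): V_0 = 1/1.05·[0.4375·0.0000 + 0.5625·25.0000] = 13.3929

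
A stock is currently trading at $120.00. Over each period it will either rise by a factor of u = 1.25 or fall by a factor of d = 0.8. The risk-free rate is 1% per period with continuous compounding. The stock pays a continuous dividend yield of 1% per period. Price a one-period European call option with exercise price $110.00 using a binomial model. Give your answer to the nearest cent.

Per-period risk-free factor R = e^0.01 = 1.0101; dividend-adjusted growth = e^(0.01−0.01) = 1.0000.
Risk-neutral probability p = (1.0000 − 0.8)/(1.25 − 0.8) = 0.2000/0.4500 = 0.4444
Terminal stock prices: S_u = 150, S_d = 96
Terminal payoffs (S − K): max(40, 0) = 40, max(-14, 0) = 0
Node 0 (S = 120): V_0 = e^(−0.01)·[0.4444·40.0000 + 0.5556·0.0000] = 17.6009

$17.60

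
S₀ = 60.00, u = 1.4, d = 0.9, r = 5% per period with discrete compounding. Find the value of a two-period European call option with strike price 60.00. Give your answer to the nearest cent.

Risk-neutral probability p = (1 + 0.05 − 0.9)/(1.4 − 0.9) = 0.1500/0.5000 = 0.3000
Terminal stock prices: S_uu = 117.6, S_ud = 75.6, S_dd = 48.6
Terminal payoffs (S − K): max(57.6, 0) = 57.6, max(15.6, 0) = 15.6, max(-11.4, 0) = 0
Node u (S = 84): V_u = 1/1.05·[0.3000·57.6000 + 0.7000·15.6000] = 26.8571
Node d (S = 54): V_d = 1/1.05·[0.3000·15.6000 + 0.7000·0.0000] = 4.4571
Node 0 (S = 60): V_0 = 1/1.05·[0.3000·26.8571 + 0.7000·4.4571] = 10.6449

10.64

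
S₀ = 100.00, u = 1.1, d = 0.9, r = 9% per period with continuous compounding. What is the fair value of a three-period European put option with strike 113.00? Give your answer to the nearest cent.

0.30

Risk-neutral probability p = (e^0.09 − 0.9)/(1.1 − 0.9) = 0.1942/0.2000 = 0.9709
Terminal stock prices: S_uuu = 133.1, S_uud = 108.9, S_udd = 89.1, S_ddd = 72.9
Terminal payoffs (K − S): max(-20.1, 0) = 0, max(4.1, 0) = 4.1, max(23.9, 0) = 23.9, max(40.1, 0) = 40.1
Node uu (S = 121): V_uu = e^(−0.09)·[0.9709·0.0000 + 0.0291·4.1000] = 0.1091
Node ud (S = 99): V_ud = e^(−0.09)·[0.9709·4.1000 + 0.0291·23.9000] = 4.2742
Node dd (S = 81): V_dd = e^(−0.09)·[0.9709·23.9000 + 0.0291·40.1000] = 22.2742
Node u (S = 110): V_u = e^(−0.09)·[0.9709·0.1091 + 0.0291·4.2742] = 0.2106
Node d (S = 90): V_d = e^(−0.09)·[0.9709·4.2742 + 0.0291·22.2742] = 4.3855
Node 0 (S = 100): V_0 = e^(−0.09)·[0.9709·0.2106 + 0.0291·4.3855] = 0.3036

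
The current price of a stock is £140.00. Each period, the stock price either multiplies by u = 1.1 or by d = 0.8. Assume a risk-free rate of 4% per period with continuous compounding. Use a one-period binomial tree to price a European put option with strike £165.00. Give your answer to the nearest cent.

Risk-neutral probability p = (e^0.04 − 0.8)/(1.1 − 0.8) = 0.2408/0.3000 = 0.8027
Terminal stock prices: S_u = 154, S_d = 112
Terminal payoffs (K − S): max(11, 0) = 11, max(53, 0) = 53
Node 0 (S = 140): V_0 = e^(−0.04)·[0.8027·11.0000 + 0.1973·53.0000] = 18.5303

£18.53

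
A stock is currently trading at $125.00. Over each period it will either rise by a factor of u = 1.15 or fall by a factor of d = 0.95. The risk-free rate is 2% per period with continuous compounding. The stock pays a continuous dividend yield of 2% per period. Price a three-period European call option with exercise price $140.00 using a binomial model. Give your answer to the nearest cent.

Per-period risk-free factor R = e^0.02 = 1.0202; dividend-adjusted growth = e^(0.02−0.02) = 1.0000.
Risk-neutral probability p = (1.0000 − 0.95)/(1.15 − 0.95) = 0.0500/0.2000 = 0.2500
Terminal stock prices: S_uuu = 190.1, S_uud = 157, S_udd = 129.7, S_ddd = 107.2
Terminal payoffs (S − K): max(50.11, 0) = 50.11, max(17.05, 0) = 17.05, max(-10.27, 0) = 0, max(-32.83, 0) = 0
Node uu (S = 165.3): V_uu = e^(−0.02)·[0.2500·50.1094 + 0.7500·17.0469] = 24.8113
Node ud (S = 136.6): V_ud = e^(−0.02)·[0.2500·17.0469 + 0.7500·0.0000] = 4.1773
Node dd (S = 112.8): V_dd = e^(−0.02)·[0.2500·0.0000 + 0.7500·0.0000] = 0.0000
Node u (S = 143.8): V_u = e^(−0.02)·[0.2500·24.8113 + 0.7500·4.1773] = 9.1510
Node d (S = 118.8): V_d = e^(−0.02)·[0.2500·4.1773 + 0.7500·0.0000] = 1.0237
Node 0 (S = 125): V_0 = e^(−0.02)·[0.2500·9.1510 + 0.7500·1.0237] = 2.9950

$2.99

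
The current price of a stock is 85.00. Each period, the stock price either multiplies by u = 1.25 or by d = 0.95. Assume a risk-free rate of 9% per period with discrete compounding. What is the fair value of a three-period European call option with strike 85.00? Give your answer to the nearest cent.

Risk-neutral probability p = (1 + 0.09 − 0.95)/(1.25 − 0.95) = 0.1400/0.3000 = 0.4667
Terminal stock prices: S_uuu = 166, S_uud = 126.2, S_udd = 95.89, S_ddd = 72.88
Terminal payoffs (S − K): max(81.02, 0) = 81.02, max(41.17, 0) = 41.17, max(10.89, 0) = 10.89, max(-12.12, 0) = 0
Node uu (S = 132.8): V_uu = 1/1.09·[0.4667·81.0156 + 0.5333·41.1719] = 54.8308
Node ud (S = 100.9): V_ud = 1/1.09·[0.4667·41.1719 + 0.5333·10.8906] = 22.9558
Node dd (S = 76.71): V_dd = 1/1.09·[0.4667·10.8906 + 0.5333·0.0000] = 4.6627
Node u (S = 106.2): V_u = 1/1.09·[0.4667·54.8308 + 0.5333·22.9558] = 34.7072
Node d (S = 80.75): V_d = 1/1.09·[0.4667·22.9558 + 0.5333·4.6627] = 12.1096
Node 0 (S = 85): V_0 = 1/1.09·[0.4667·34.7072 + 0.5333·12.1096] = 20.7845

20.78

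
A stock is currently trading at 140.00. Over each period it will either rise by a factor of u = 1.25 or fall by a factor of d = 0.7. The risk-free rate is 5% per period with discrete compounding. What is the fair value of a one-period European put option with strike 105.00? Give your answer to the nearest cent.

Risk-neutral probability p = (1 + 0.05 − 0.7)/(1.25 − 0.7) = 0.3500/0.5500 = 0.6364
Terminal stock prices: S_u = 175, S_d = 98
Terminal payoffs (K − S): max(-70, 0) = 0, max(7, 0) = 7
Node 0 (S = 140): V_0 = 1/1.05·[0.6364·0.0000 + 0.3636·7.0000] = 2.4242

2.42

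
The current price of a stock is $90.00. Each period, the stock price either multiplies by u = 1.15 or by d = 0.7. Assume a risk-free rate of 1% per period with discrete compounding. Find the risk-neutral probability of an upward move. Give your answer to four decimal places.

p = 0.6889

Risk-neutral probability p = (1 + 0.01 − 0.7)/(1.15 − 0.7) = 0.3100/0.4500 = 0.6889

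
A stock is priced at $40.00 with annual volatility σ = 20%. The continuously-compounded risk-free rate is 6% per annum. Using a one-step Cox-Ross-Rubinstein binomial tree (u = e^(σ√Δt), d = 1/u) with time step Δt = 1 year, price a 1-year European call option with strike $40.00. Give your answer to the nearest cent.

$5.04

CRR parameters: u = e^(σ√Δt) = e^(0.2·√1) = 1.2214, d = 1/u = 0.8187
Per-period rate: rΔt = 0.06·1 = 0.06, so R = e^0.06 = 1.0618
Risk-neutral probability p = (e^0.06 − 0.8187)/(1.2214 − 0.8187) = 0.2431/0.4027 = 0.6037
Terminal stock prices: S_u = 48.86, S_d = 32.75
Terminal payoffs (S − K): max(8.856, 0) = 8.856, max(-7.251, 0) = 0
Node 0 (S = 40): V_0 = e^(−0.06)·[0.6037·8.8561 + 0.3963·0.0000] = 5.0353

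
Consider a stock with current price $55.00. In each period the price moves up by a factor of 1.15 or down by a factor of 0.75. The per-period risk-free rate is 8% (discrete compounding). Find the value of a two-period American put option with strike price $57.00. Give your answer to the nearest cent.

$3.74

Risk-neutral probability p = (1 + 0.08 − 0.75)/(1.15 − 0.75) = 0.3300/0.4000 = 0.8250
Terminal stock prices: S_uu = 72.74, S_ud = 47.44, S_dd = 30.94
Terminal payoffs (K − S): max(-15.74, 0) = 0, max(9.563, 0) = 9.563, max(26.06, 0) = 26.06
Node u (S = 63.25): continuation = 1/1.08·[0.8250·0.0000 + 0.1750·9.5625] = 1.5495; exercise value = 0.0000 ≤ continuation, so V_u = 1.5495
Node d (S = 41.25): continuation = 1/1.08·[0.8250·9.5625 + 0.1750·26.0625] = 11.5278; exercise value = 15.7500 > continuation, so V_d = 15.7500 (exercise)
Node 0 (S = 55): continuation = 1/1.08·[0.8250·1.5495 + 0.1750·15.7500] = 3.7357; exercise value = 2.0000 ≤ continuation, so V_0 = 3.7357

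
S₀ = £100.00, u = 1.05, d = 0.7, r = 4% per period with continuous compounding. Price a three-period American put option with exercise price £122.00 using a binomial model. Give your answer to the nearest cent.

£22.00

Risk-neutral probability p = (e^0.04 − 0.7)/(1.05 − 0.7) = 0.3408/0.3500 = 0.9737
Terminal stock prices: S_uuu = 115.8, S_uud = 77.17, S_udd = 51.45, S_ddd = 34.3
Terminal payoffs (K − S): max(6.237, 0) = 6.237, max(44.83, 0) = 44.83, max(70.55, 0) = 70.55, max(87.7, 0) = 87.7
Node uu (S = 110.2): continuation = e^(−0.04)·[0.9737·6.2375 + 0.0263·44.8250] = 6.9663; exercise value = 11.7500 > continuation, so V_uu = 11.7500 (exercise)
Node ud (S = 73.5): continuation = e^(−0.04)·[0.9737·44.8250 + 0.0263·70.5500] = 43.7163; exercise value = 48.5000 > continuation, so V_ud = 48.5000 (exercise)
Node dd (S = 49): continuation = e^(−0.04)·[0.9737·70.5500 + 0.0263·87.7000] = 68.2163; exercise value = 73.0000 > continuation, so V_dd = 73.0000 (exercise)
Node u (S = 105): continuation = e^(−0.04)·[0.9737·11.7500 + 0.0263·48.5000] = 12.2163; exercise value = 17.0000 > continuation, so V_u = 17.0000 (exercise)
Node d (S = 70): continuation = e^(−0.04)·[0.9737·48.5000 + 0.0263·73.0000] = 47.2163; exercise value = 52.0000 > continuation, so V_d = 52.0000 (exercise)
Node 0 (S = 100): continuation = e^(−0.04)·[0.9737·17.0000 + 0.0263·52.0000] = 17.2163; exercise value = 22.0000 > continuation, so V_0 = 22.0000 (exercise)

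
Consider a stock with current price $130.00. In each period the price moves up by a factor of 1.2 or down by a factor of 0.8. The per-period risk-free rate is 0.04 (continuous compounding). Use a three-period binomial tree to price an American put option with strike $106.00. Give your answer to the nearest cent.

Risk-neutral probability p = (e^0.04 − 0.8)/(1.2 − 0.8) = 0.2408/0.4000 = 0.6020
Terminal stock prices: S_uuu = 224.6, S_uud = 149.8, S_udd = 99.84, S_ddd = 66.56
Terminal payoffs (K − S): max(-118.6, 0) = 0, max(-43.76, 0) = 0, max(6.16, 0) = 6.16, max(39.44, 0) = 39.44
Node uu (S = 187.2): continuation = e^(−0.04)·[0.6020·0.0000 + 0.3980·0.0000] = 0.0000; exercise value = 0.0000 ≤ continuation, so V_uu = 0.0000
Node ud (S = 124.8): continuation = e^(−0.04)·[0.6020·0.0000 + 0.3980·6.1600] = 2.3554; exercise value = 0.0000 ≤ continuation, so V_ud = 2.3554
Node dd (S = 83.2): continuation = e^(−0.04)·[0.6020·6.1600 + 0.3980·39.4400] = 18.6437; exercise value = 22.8000 > continuation, so V_dd = 22.8000 (exercise)
Node u (S = 156): continuation = e^(−0.04)·[0.6020·0.0000 + 0.3980·2.3554] = 0.9006; exercise value = 0.0000 ≤ continuation, so V_u = 0.9006
Node d (S = 104): continuation = e^(−0.04)·[0.6020·2.3554 + 0.3980·22.8000] = 10.0804; exercise value = 2.0000 ≤ continuation, so V_d = 10.0804
Node 0 (S = 130): continuation = e^(−0.04)·[0.6020·0.9006 + 0.3980·10.0804] = 4.3754; exercise value = 0.0000 ≤ continuation, so V_0 = 4.3754

$4.38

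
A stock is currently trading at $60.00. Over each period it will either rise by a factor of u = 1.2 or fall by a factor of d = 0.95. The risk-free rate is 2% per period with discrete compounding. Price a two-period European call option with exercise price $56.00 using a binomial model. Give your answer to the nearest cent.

$7.10

Risk-neutral probability p = (1 + 0.02 − 0.95)/(1.2 − 0.95) = 0.0700/0.2500 = 0.2800
Terminal stock prices: S_uu = 86.4, S_ud = 68.4, S_dd = 54.15
Terminal payoffs (S − K): max(30.4, 0) = 30.4, max(12.4, 0) = 12.4, max(-1.85, 0) = 0
Node u (S = 72): V_u = 1/1.02·[0.2800·30.4000 + 0.7200·12.4000] = 17.0980
Node d (S = 57): V_d = 1/1.02·[0.2800·12.4000 + 0.7200·0.0000] = 3.4039
Node 0 (S = 60): V_0 = 1/1.02·[0.2800·17.0980 + 0.7200·3.4039] = 7.0963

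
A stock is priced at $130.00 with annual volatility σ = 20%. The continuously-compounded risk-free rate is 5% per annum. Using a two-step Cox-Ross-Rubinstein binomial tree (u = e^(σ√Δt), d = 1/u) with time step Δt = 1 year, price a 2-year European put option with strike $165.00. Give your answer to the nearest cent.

CRR parameters: u = e^(σ√Δt) = e^(0.2·√1) = 1.2214, d = 1/u = 0.8187
Per-period rate: rΔt = 0.05·1 = 0.05, so R = e^0.05 = 1.0513
Risk-neutral probability p = (e^0.05 − 0.8187)/(1.2214 − 0.8187) = 0.2325/0.4027 = 0.5775
Terminal stock prices: S_uu = 193.9, S_ud = 130, S_dd = 87.14
Terminal payoffs (K − S): max(-28.94, 0) = 0, max(35, 0) = 35, max(77.86, 0) = 77.86
Node u (S = 158.8): V_u = e^(−0.05)·[0.5775·0.0000 + 0.4225·35.0000] = 14.0665
Node d (S = 106.4): V_d = e^(−0.05)·[0.5775·35.0000 + 0.4225·77.8584] = 50.5179
Node 0 (S = 130): V_0 = e^(−0.05)·[0.5775·14.0665 + 0.4225·50.5179] = 28.0303

$28.03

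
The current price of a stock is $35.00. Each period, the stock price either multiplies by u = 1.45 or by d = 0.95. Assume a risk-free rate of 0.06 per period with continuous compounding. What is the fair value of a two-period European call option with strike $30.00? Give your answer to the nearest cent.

$8.39

Risk-neutral probability p = (e^0.06 − 0.95)/(1.45 − 0.95) = 0.1118/0.5000 = 0.2237
Terminal stock prices: S_uu = 73.59, S_ud = 48.21, S_dd = 31.59
Terminal payoffs (S − K): max(43.59, 0) = 43.59, max(18.21, 0) = 18.21, max(1.587, 0) = 1.587
Node u (S = 50.75): V_u = e^(−0.06)·[0.2237·43.5875 + 0.7763·18.2125] = 22.4971
Node d (S = 33.25): V_d = e^(−0.06)·[0.2237·18.2125 + 0.7763·1.5875] = 4.9971
Node 0 (S = 35): V_0 = e^(−0.06)·[0.2237·22.4971 + 0.7763·4.9971] = 8.3924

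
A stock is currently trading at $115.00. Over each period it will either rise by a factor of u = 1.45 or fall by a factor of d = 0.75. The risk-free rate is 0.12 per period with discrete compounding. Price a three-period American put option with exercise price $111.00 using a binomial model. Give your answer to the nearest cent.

Risk-neutral probability p = (1 + 0.12 − 0.75)/(1.45 − 0.75) = 0.3700/0.7000 = 0.5286
Terminal stock prices: S_uuu = 350.6, S_uud = 181.3, S_udd = 93.8, S_ddd = 48.52
Terminal payoffs (K − S): max(-239.6, 0) = 0, max(-70.34, 0) = 0, max(17.2, 0) = 17.2, max(62.48, 0) = 62.48
Node uu (S = 241.8): continuation = 1/1.12·[0.5286·0.0000 + 0.4714·0.0000] = 0.0000; exercise value = 0.0000 ≤ continuation, so V_uu = 0.0000
Node ud (S = 125.1): continuation = 1/1.12·[0.5286·0.0000 + 0.4714·17.2031] = 7.2411; exercise value = 0.0000 ≤ continuation, so V_ud = 7.2411
Node dd (S = 64.69): continuation = 1/1.12·[0.5286·17.2031 + 0.4714·62.4844] = 34.4196; exercise value = 46.3125 > continuation, so V_dd = 46.3125 (exercise)
Node u (S = 166.8): continuation = 1/1.12·[0.5286·0.0000 + 0.4714·7.2411] = 3.0479; exercise value = 0.0000 ≤ continuation, so V_u = 3.0479
Node d (S = 86.25): continuation = 1/1.12·[0.5286·7.2411 + 0.4714·46.3125] = 22.9111; exercise value = 24.7500 > continuation, so V_d = 24.7500 (exercise)
Node 0 (S = 115): continuation = 1/1.12·[0.5286·3.0479 + 0.4714·24.7500] = 11.8562; exercise value = 0.0000 ≤ continuation, so V_0 = 11.8562

$11.86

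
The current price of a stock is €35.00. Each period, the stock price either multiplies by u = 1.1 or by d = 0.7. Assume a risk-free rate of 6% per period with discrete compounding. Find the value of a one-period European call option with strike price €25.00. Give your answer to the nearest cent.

€11.46

Risk-neutral probability p = (1 + 0.06 − 0.7)/(1.1 − 0.7) = 0.3600/0.4000 = 0.9000
Terminal stock prices: S_u = 38.5, S_d = 24.5
Terminal payoffs (S − K): max(13.5, 0) = 13.5, max(-0.5, 0) = 0
Node 0 (S = 35): V_0 = 1/1.06·[0.9000·13.5000 + 0.1000·0.0000] = 11.4623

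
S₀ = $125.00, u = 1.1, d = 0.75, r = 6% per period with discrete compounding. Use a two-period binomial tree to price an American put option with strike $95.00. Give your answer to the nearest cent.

Risk-neutral probability p = (1 + 0.06 − 0.75)/(1.1 − 0.75) = 0.3100/0.3500 = 0.8857
Terminal stock prices: S_uu = 151.3, S_ud = 103.1, S_dd = 70.31
Terminal payoffs (K − S): max(-56.25, 0) = 0, max(-8.125, 0) = 0, max(24.69, 0) = 24.69
Node u (S = 137.5): continuation = 1/1.06·[0.8857·0.0000 + 0.1143·0.0000] = 0.0000; exercise value = 0.0000 ≤ continuation, so V_u = 0.0000
Node d (S = 93.75): continuation = 1/1.06·[0.8857·0.0000 + 0.1143·24.6875] = 2.6617; exercise value = 1.2500 ≤ continuation, so V_d = 2.6617
Node 0 (S = 125): continuation = 1/1.06·[0.8857·0.0000 + 0.1143·2.6617] = 0.2870; exercise value = 0.0000 ≤ continuation, so V_0 = 0.2870

$0.29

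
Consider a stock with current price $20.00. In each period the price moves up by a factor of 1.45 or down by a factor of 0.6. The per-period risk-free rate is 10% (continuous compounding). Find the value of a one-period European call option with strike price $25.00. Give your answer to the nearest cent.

$2.15

Risk-neutral probability p = (e^0.1 − 0.6)/(1.45 − 0.6) = 0.5052/0.8500 = 0.5943
Terminal stock prices: S_u = 29, S_d = 12
Terminal payoffs (S − K): max(4, 0) = 4, max(-13, 0) = 0
Node 0 (S = 20): V_0 = e^(−0.1)·[0.5943·4.0000 + 0.4057·0.0000] = 2.1510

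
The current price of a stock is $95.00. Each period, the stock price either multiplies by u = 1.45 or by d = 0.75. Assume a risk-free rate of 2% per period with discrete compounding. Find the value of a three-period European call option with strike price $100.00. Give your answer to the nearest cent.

Risk-neutral probability p = (1 + 0.02 − 0.75)/(1.45 − 0.75) = 0.2700/0.7000 = 0.3857
Terminal stock prices: S_uuu = 289.6, S_uud = 149.8, S_udd = 77.48, S_ddd = 40.08
Terminal payoffs (S − K): max(189.6, 0) = 189.6, max(49.8, 0) = 49.8, max(-22.52, 0) = 0, max(-59.92, 0) = 0
Node uu (S = 199.7): V_uu = 1/1.02·[0.3857·189.6194 + 0.6143·49.8031] = 101.6983
Node ud (S = 103.3): V_ud = 1/1.02·[0.3857·49.8031 + 0.6143·0.0000] = 18.8331
Node dd (S = 53.44): V_dd = 1/1.02·[0.3857·0.0000 + 0.6143·0.0000] = 0.0000
Node u (S = 137.8): V_u = 1/1.02·[0.3857·101.6983 + 0.6143·18.8331] = 49.7994
Node d (S = 71.25): V_d = 1/1.02·[0.3857·18.8331 + 0.6143·0.0000] = 7.1218
Node 0 (S = 95): V_0 = 1/1.02·[0.3857·49.7994 + 0.6143·7.1218] = 23.1207

$23.12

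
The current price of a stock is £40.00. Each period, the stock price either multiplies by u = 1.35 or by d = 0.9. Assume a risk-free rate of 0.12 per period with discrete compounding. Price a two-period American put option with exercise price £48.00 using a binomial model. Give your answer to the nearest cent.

£8.00

Risk-neutral probability p = (1 + 0.12 − 0.9)/(1.35 − 0.9) = 0.2200/0.4500 = 0.4889
Terminal stock prices: S_uu = 72.9, S_ud = 48.6, S_dd = 32.4
Terminal payoffs (K − S): max(-24.9, 0) = 0, max(-0.6, 0) = 0, max(15.6, 0) = 15.6
Node u (S = 54): continuation = 1/1.12·[0.4889·0.0000 + 0.5111·0.0000] = 0.0000; exercise value = 0.0000 ≤ continuation, so V_u = 0.0000
Node d (S = 36): continuation = 1/1.12·[0.4889·0.0000 + 0.5111·15.6000] = 7.1190; exercise value = 12.0000 > continuation, so V_d = 12.0000 (exercise)
Node 0 (S = 40): continuation = 1/1.12·[0.4889·0.0000 + 0.5111·12.0000] = 5.4762; exercise value = 8.0000 > continuation, so V_0 = 8.0000 (exercise)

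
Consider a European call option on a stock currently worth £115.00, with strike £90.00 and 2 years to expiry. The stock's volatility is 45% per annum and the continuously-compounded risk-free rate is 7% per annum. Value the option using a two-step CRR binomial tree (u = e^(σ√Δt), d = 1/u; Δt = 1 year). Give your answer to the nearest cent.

CRR parameters: u = e^(σ√Δt) = e^(0.45·√1) = 1.5683, d = 1/u = 0.6376
Per-period rate: rΔt = 0.07·1 = 0.07, so R = e^0.07 = 1.0725
Risk-neutral probability p = (e^0.07 − 0.6376)/(1.5683 − 0.6376) = 0.4349/0.9307 = 0.4673
Terminal stock prices: S_uu = 282.9, S_ud = 115, S_dd = 46.76
Terminal payoffs (S − K): max(192.9, 0) = 192.9, max(25, 0) = 25, max(-43.24, 0) = 0
Node u (S = 180.4): V_u = e^(−0.07)·[0.4673·192.8544 + 0.5327·25.0000] = 96.4405
Node d (S = 73.33): V_d = e^(−0.07)·[0.4673·25.0000 + 0.5327·0.0000] = 10.8920
Node 0 (S = 115): V_0 = e^(−0.07)·[0.4673·96.4405 + 0.5327·10.8920] = 47.4273

£47.43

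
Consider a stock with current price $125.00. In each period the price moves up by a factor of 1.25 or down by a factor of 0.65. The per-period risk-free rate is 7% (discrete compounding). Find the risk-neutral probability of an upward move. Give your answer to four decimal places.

Risk-neutral probability p = (1 + 0.07 − 0.65)/(1.25 − 0.65) = 0.4200/0.6000 = 0.7000

p = 0.7000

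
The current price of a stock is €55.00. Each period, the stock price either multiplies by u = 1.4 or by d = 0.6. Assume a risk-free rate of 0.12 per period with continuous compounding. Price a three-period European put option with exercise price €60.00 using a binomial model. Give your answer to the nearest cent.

€6.50

Risk-neutral probability p = (e^0.12 − 0.6)/(1.4 − 0.6) = 0.5275/0.8000 = 0.6594
Terminal stock prices: S_uuu = 150.9, S_uud = 64.68, S_udd = 27.72, S_ddd = 11.88
Terminal payoffs (K − S): max(-90.92, 0) = 0, max(-4.68, 0) = 0, max(32.28, 0) = 32.28, max(48.12, 0) = 48.12
Node uu (S = 107.8): V_uu = e^(−0.12)·[0.6594·0.0000 + 0.3406·0.0000] = 0.0000
Node ud (S = 46.2): V_ud = e^(−0.12)·[0.6594·0.0000 + 0.3406·32.2800] = 9.7521
Node dd (S = 19.8): V_dd = e^(−0.12)·[0.6594·32.2800 + 0.3406·48.1200] = 33.4152
Node u (S = 77): V_u = e^(−0.12)·[0.6594·0.0000 + 0.3406·9.7521] = 2.9462
Node d (S = 33): V_d = e^(−0.12)·[0.6594·9.7521 + 0.3406·33.4152] = 15.7982
Node 0 (S = 55): V_0 = e^(−0.12)·[0.6594·2.9462 + 0.3406·15.7982] = 6.4958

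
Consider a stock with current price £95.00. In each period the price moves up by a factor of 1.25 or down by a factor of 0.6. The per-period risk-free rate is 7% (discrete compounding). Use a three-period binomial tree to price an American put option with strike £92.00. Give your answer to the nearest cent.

£13.03

Risk-neutral probability p = (1 + 0.07 − 0.6)/(1.25 − 0.6) = 0.4700/0.6500 = 0.7231
Terminal stock prices: S_uuu = 185.5, S_uud = 89.06, S_udd = 42.75, S_ddd = 20.52
Terminal payoffs (K − S): max(-93.55, 0) = 0, max(2.938, 0) = 2.938, max(49.25, 0) = 49.25, max(71.48, 0) = 71.48
Node uu (S = 148.4): continuation = 1/1.07·[0.7231·0.0000 + 0.2769·2.9375] = 0.7602; exercise value = 0.0000 ≤ continuation, so V_uu = 0.7602
Node ud (S = 71.25): continuation = 1/1.07·[0.7231·2.9375 + 0.2769·49.2500] = 14.7313; exercise value = 20.7500 > continuation, so V_ud = 20.7500 (exercise)
Node dd (S = 34.2): continuation = 1/1.07·[0.7231·49.2500 + 0.2769·71.4800] = 51.7813; exercise value = 57.8000 > continuation, so V_dd = 57.8000 (exercise)
Node u (S = 118.8): continuation = 1/1.07·[0.7231·0.7602 + 0.2769·20.7500] = 5.8840; exercise value = 0.0000 ≤ continuation, so V_u = 5.8840
Node d (S = 57): continuation = 1/1.07·[0.7231·20.7500 + 0.2769·57.8000] = 28.9813; exercise value = 35.0000 > continuation, so V_d = 35.0000 (exercise)
Node 0 (S = 95): continuation = 1/1.07·[0.7231·5.8840 + 0.2769·35.0000] = 13.0345; exercise value = 0.0000 ≤ continuation, so V_0 = 13.0345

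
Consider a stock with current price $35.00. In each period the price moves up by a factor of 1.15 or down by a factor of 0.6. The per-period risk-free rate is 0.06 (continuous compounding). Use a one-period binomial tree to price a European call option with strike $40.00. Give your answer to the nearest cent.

Risk-neutral probability p = (e^0.06 − 0.6)/(1.15 − 0.6) = 0.4618/0.5500 = 0.8397
Terminal stock prices: S_u = 40.25, S_d = 21
Terminal payoffs (S − K): max(0.25, 0) = 0.25, max(-19, 0) = 0
Node 0 (S = 35): V_0 = e^(−0.06)·[0.8397·0.2500 + 0.1603·0.0000] = 0.1977

$0.20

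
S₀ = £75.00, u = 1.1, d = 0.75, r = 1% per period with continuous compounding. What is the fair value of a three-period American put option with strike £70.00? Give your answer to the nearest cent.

Risk-neutral probability p = (e^0.01 − 0.75)/(1.1 − 0.75) = 0.2601/0.3500 = 0.7430
Terminal stock prices: S_uuu = 99.83, S_uud = 68.06, S_udd = 46.41, S_ddd = 31.64
Terminal payoffs (K − S): max(-29.83, 0) = 0, max(1.937, 0) = 1.937, max(23.59, 0) = 23.59, max(38.36, 0) = 38.36
Node uu (S = 90.75): continuation = e^(−0.01)·[0.7430·0.0000 + 0.2570·1.9375] = 0.4930; exercise value = 0.0000 ≤ continuation, so V_uu = 0.4930
Node ud (S = 61.88): continuation = e^(−0.01)·[0.7430·1.9375 + 0.2570·23.5938] = 7.4285; exercise value = 8.1250 > continuation, so V_ud = 8.1250 (exercise)
Node dd (S = 42.19): continuation = e^(−0.01)·[0.7430·23.5938 + 0.2570·38.3594] = 27.1160; exercise value = 27.8125 > continuation, so V_dd = 27.8125 (exercise)
Node u (S = 82.5): continuation = e^(−0.01)·[0.7430·0.4930 + 0.2570·8.1250] = 2.4300; exercise value = 0.0000 ≤ continuation, so V_u = 2.4300
Node d (S = 56.25): continuation = e^(−0.01)·[0.7430·8.1250 + 0.2570·27.8125] = 13.0535; exercise value = 13.7500 > continuation, so V_d = 13.7500 (exercise)
Node 0 (S = 75): continuation = e^(−0.01)·[0.7430·2.4300 + 0.2570·13.7500] = 5.2861; exercise value = 0.0000 ≤ continuation, so V_0 = 5.2861

£5.29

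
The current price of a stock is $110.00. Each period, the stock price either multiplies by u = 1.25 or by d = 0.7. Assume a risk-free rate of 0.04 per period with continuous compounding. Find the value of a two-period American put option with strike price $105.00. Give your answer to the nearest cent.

Risk-neutral probability p = (e^0.04 − 0.7)/(1.25 − 0.7) = 0.3408/0.5500 = 0.6197
Terminal stock prices: S_uu = 171.9, S_ud = 96.25, S_dd = 53.9
Terminal payoffs (K − S): max(-66.88, 0) = 0, max(8.75, 0) = 8.75, max(51.1, 0) = 51.1
Node u (S = 137.5): continuation = e^(−0.04)·[0.6197·0.0000 + 0.3803·8.7500] = 3.1975; exercise value = 0.0000 ≤ continuation, so V_u = 3.1975
Node d (S = 77): continuation = e^(−0.04)·[0.6197·8.7500 + 0.3803·51.1000] = 23.8829; exercise value = 28.0000 > continuation, so V_d = 28.0000 (exercise)
Node 0 (S = 110): continuation = e^(−0.04)·[0.6197·3.1975 + 0.3803·28.0000] = 12.1357; exercise value = 0.0000 ≤ continuation, so V_0 = 12.1357

$12.14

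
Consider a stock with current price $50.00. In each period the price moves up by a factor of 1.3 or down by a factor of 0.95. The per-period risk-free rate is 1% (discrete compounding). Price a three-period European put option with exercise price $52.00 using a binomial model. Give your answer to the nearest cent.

$5.04

Risk-neutral probability p = (1 + 0.01 − 0.95)/(1.3 − 0.95) = 0.0600/0.3500 = 0.1714
Terminal stock prices: S_uuu = 109.9, S_uud = 80.28, S_udd = 58.66, S_ddd = 42.87
Terminal payoffs (K − S): max(-57.85, 0) = 0, max(-28.28, 0) = 0, max(-6.663, 0) = 0, max(9.131, 0) = 9.131
Node uu (S = 84.5): V_uu = 1/1.01·[0.1714·0.0000 + 0.8286·0.0000] = 0.0000
Node ud (S = 61.75): V_ud = 1/1.01·[0.1714·0.0000 + 0.8286·0.0000] = 0.0000
Node dd (S = 45.12): V_dd = 1/1.01·[0.1714·0.0000 + 0.8286·9.1313] = 7.4910
Node u (S = 65): V_u = 1/1.01·[0.1714·0.0000 + 0.8286·0.0000] = 0.0000
Node d (S = 47.5): V_d = 1/1.01·[0.1714·0.0000 + 0.8286·7.4910] = 6.1454
Node 0 (S = 50): V_0 = 1/1.01·[0.1714·0.0000 + 0.8286·6.1454] = 5.0415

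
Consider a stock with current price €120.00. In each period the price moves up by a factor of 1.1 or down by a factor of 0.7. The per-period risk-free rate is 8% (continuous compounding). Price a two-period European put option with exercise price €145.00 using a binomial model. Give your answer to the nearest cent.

€3.72

Risk-neutral probability p = (e^0.08 − 0.7)/(1.1 − 0.7) = 0.3833/0.4000 = 0.9582
Terminal stock prices: S_uu = 145.2, S_ud = 92.4, S_dd = 58.8
Terminal payoffs (K − S): max(-0.2, 0) = 0, max(52.6, 0) = 52.6, max(86.2, 0) = 86.2
Node u (S = 132): V_u = e^(−0.08)·[0.9582·0.0000 + 0.0418·52.6000] = 2.0288
Node d (S = 84): V_d = e^(−0.08)·[0.9582·52.6000 + 0.0418·86.2000] = 49.8519
Node 0 (S = 120): V_0 = e^(−0.08)·[0.9582·2.0288 + 0.0418·49.8519] = 3.7173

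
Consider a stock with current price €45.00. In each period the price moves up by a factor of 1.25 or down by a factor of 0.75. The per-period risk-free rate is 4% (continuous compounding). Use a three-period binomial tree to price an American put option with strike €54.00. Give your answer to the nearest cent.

Risk-neutral probability p = (e^0.04 − 0.75)/(1.25 − 0.75) = 0.2908/0.5000 = 0.5816
Terminal stock prices: S_uuu = 87.89, S_uud = 52.73, S_udd = 31.64, S_ddd = 18.98
Terminal payoffs (K − S): max(-33.89, 0) = 0, max(1.266, 0) = 1.266, max(22.36, 0) = 22.36, max(35.02, 0) = 35.02
Node uu (S = 70.31): continuation = e^(−0.04)·[0.5816·0.0000 + 0.4184·1.2656] = 0.5087; exercise value = 0.0000 ≤ continuation, so V_uu = 0.5087
Node ud (S = 42.19): continuation = e^(−0.04)·[0.5816·1.2656 + 0.4184·22.3594] = 9.6951; exercise value = 11.8125 > continuation, so V_ud = 11.8125 (exercise)
Node dd (S = 25.31): continuation = e^(−0.04)·[0.5816·22.3594 + 0.4184·35.0156] = 26.5701; exercise value = 28.6875 > continuation, so V_dd = 28.6875 (exercise)
Node u (S = 56.25): continuation = e^(−0.04)·[0.5816·0.5087 + 0.4184·11.8125] = 5.0326; exercise value = 0.0000 ≤ continuation, so V_u = 5.0326
Node d (S = 33.75): continuation = e^(−0.04)·[0.5816·11.8125 + 0.4184·28.6875] = 18.1326; exercise value = 20.2500 > continuation, so V_d = 20.2500 (exercise)
Node 0 (S = 45): continuation = e^(−0.04)·[0.5816·5.0326 + 0.4184·20.2500] = 10.9523; exercise value = 9.0000 ≤ continuation, so V_0 = 10.9523

€10.95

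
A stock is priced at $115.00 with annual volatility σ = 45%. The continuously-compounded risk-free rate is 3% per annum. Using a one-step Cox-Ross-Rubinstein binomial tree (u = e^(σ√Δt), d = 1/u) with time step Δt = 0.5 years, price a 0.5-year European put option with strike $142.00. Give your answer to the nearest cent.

$31.93

CRR parameters: u = e^(σ√Δt) = e^(0.45·√0.5) = 1.3746, d = 1/u = 0.7275
Per-period rate: rΔt = 0.03·0.5 = 0.015, so R = e^0.015 = 1.0151
Risk-neutral probability p = (e^0.015 − 0.7275)/(1.3746 − 0.7275) = 0.2877/0.6472 = 0.4445
Terminal stock prices: S_u = 158.1, S_d = 83.66
Terminal payoffs (K − S): max(-16.08, 0) = 0, max(58.34, 0) = 58.34
Node 0 (S = 115): V_0 = e^(−0.015)·[0.4445·0.0000 + 0.5555·58.3422] = 31.9285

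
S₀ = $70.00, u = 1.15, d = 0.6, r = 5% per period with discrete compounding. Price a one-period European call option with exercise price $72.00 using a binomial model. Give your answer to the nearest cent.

Risk-neutral probability p = (1 + 0.05 − 0.6)/(1.15 − 0.6) = 0.4500/0.5500 = 0.8182
Terminal stock prices: S_u = 80.5, S_d = 42
Terminal payoffs (S − K): max(8.5, 0) = 8.5, max(-30, 0) = 0
Node 0 (S = 70): V_0 = 1/1.05·[0.8182·8.5000 + 0.1818·0.0000] = 6.6234

$6.62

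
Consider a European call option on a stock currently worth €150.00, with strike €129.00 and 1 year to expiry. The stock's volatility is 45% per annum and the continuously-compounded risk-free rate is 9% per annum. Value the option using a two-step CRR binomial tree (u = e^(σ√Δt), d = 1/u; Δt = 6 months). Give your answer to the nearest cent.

CRR parameters: u = e^(σ√Δt) = e^(0.45·√0.5) = 1.3746, d = 1/u = 0.7275
Per-period rate: rΔt = 0.09·0.5 = 0.045, so R = e^0.045 = 1.0460
Risk-neutral probability p = (e^0.045 − 0.7275)/(1.3746 − 0.7275) = 0.3186/0.6472 = 0.4922
Terminal stock prices: S_uu = 283.4, S_ud = 150, S_dd = 79.38
Terminal payoffs (S − K): max(154.4, 0) = 154.4, max(21, 0) = 21, max(-49.62, 0) = 0
Node u (S = 206.2): V_u = e^(−0.045)·[0.4922·154.4488 + 0.5078·21.0000] = 82.8736
Node d (S = 109.1): V_d = e^(−0.045)·[0.4922·21.0000 + 0.5078·0.0000] = 9.8821
Node 0 (S = 150): V_0 = e^(−0.045)·[0.4922·82.8736 + 0.5078·9.8821] = 43.7952

€43.80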